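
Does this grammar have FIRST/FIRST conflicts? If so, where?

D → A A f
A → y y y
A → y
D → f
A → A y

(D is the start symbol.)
FIRST sets of the non-terminals at (or reachable through a nullable prefix from) the front of some alternative:
  FIRST(A) = { 'y' }

Productions for D:
  D → A A f: FIRST = { 'y' }
  D → f: FIRST = { 'f' }
Productions for A:
  A → y y y: FIRST = { 'y' }
  A → y: FIRST = { 'y' }
  A → A y: FIRST = { 'y' }

Conflict for A: A → y y y and A → y
  Overlap: { 'y' }
Conflict for A: A → y y y and A → A y
  Overlap: { 'y' }
Conflict for A: A → y and A → A y
  Overlap: { 'y' }

Answer: Yes. A → y y y / A → y on { 'y' }; A → y y y / A → A y on { 'y' }; A → y / A → A y on { 'y' }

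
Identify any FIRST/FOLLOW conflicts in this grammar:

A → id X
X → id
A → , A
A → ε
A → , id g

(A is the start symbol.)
A FIRST/FOLLOW conflict occurs when a non-terminal N has a nullable alternative N → β (β ⇒* ε) and another alternative N → α with FIRST(α) ∩ FOLLOW(N) ≠ ∅: on such a lookahead the parser cannot decide between expanding α and letting N vanish via β.

Nullable non-terminals: A.

A: nullable alternative(s) A → ε; FOLLOW(A) = { $ }
  A → id X: FIRST \ {ε} = { 'id' } — disjoint from FOLLOW(A)
  A → , A: FIRST \ {ε} = { ',' } — disjoint from FOLLOW(A)
  A → ε: FIRST \ {ε} = { } — this is the only nullable alternative, skip
  A → , id g: FIRST \ {ε} = { ',' } — disjoint from FOLLOW(A)

X has no nullable alternative, so no FIRST/FOLLOW check is needed there.

No FIRST/FOLLOW conflicts found.

Answer: No FIRST/FOLLOW conflicts.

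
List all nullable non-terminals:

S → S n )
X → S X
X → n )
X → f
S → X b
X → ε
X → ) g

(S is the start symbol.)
ε-productions: X → ε
So X is immediately nullable.
No further non-terminal can be added: every production for the remaining non-terminals contains a terminal or a non-nullable non-terminal.
Nullable = { 'X' }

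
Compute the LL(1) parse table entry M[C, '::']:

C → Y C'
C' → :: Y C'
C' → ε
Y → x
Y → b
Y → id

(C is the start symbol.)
To find M[C, '::'], we find productions for C where '::' is in the predict set (PREDICT(N → α) = (FIRST(α) \ {ε}) ∪ (FOLLOW(N) if α ⇒* ε)).

Relevant sets:
  FIRST(Y) = { 'b', 'id', 'x' }

C → Y C': PREDICT = { 'b', 'id', 'x' }

M[C, '::'] is empty (no production applies)

Answer: Empty (error entry)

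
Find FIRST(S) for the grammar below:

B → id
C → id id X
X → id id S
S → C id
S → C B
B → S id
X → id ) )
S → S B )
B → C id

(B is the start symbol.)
To compute FIRST(S), examine every production with S on the left-hand side, reading each right-hand side left to right until a non-nullable symbol is reached.

FIRST sets of the other non-terminals involved (by the same procedure, iterated to a fixed point):
  FIRST(C) = { 'id' }

From S → C id:
  - C is a non-terminal: add FIRST(C) \ {ε} = { 'id' }
    C is not nullable, so stop
From S → C B:
  - C is a non-terminal: add FIRST(C) \ {ε} = { 'id' }
    C is not nullable, so stop
From S → S B ):
  - S is the symbol being defined: contributes nothing new
    S is not nullable, so stop

Collecting: FIRST(S) = { 'id' }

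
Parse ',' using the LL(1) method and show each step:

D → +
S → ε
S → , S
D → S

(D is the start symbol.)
Stack is shown with the top on the left.

Stack  Input  Action
--------------------
D $    , $    output D → S
S $    , $    output S → , S
, S $  , $    match ','
S $    $      output S → ε
$      $      accept

The string is accepted.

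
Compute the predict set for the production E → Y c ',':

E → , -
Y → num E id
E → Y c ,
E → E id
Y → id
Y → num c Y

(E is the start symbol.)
{ 'id', 'num' }

PREDICT(E → Y c ',') = (FIRST(RHS) \ {ε}) ∪ (FOLLOW(E) if ε ∈ FIRST(RHS), i.e. RHS ⇒* ε)
FIRST(Y) = { 'id', 'num' }
FIRST(Y c ',') = { 'id', 'num' }
ε ∉ FIRST(Y c ','), so FOLLOW(E) is not added.
PREDICT(E → Y c ',') = { 'id', 'num' }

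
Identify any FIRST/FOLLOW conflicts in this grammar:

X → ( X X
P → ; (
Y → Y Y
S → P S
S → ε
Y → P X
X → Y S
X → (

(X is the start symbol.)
A FIRST/FOLLOW conflict occurs when a non-terminal N has a nullable alternative N → β (β ⇒* ε) and another alternative N → α with FIRST(α) ∩ FOLLOW(N) ≠ ∅: on such a lookahead the parser cannot decide between expanding α and letting N vanish via β.

Nullable non-terminals: S.
FIRST sets used below: FIRST(P) = { ';' }

S: nullable alternative(s) S → ε; FOLLOW(S) = { $, '(', ';' }
  S → P S: FIRST \ {ε} = { ';' } — overlaps FOLLOW(S) on { ';' }: CONFLICT
  S → ε: FIRST \ {ε} = { } — this is the only nullable alternative, skip

P, X, Y have no nullable alternative, so no FIRST/FOLLOW check is needed there.

So the grammar has 1 FIRST/FOLLOW conflict (marked CONFLICT above).

Answer: Yes. S → P S with FOLLOW(S) on { ';' }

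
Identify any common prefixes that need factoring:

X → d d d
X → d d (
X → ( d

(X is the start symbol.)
Left-factoring is needed when two productions for the same non-terminal
share a common prefix on the right-hand side.

Productions for X:
  X → d d d
  X → d d (
  X → ( d

Found common prefix 'd d' in productions for X

Answer: Yes, X has productions with common prefix 'd d'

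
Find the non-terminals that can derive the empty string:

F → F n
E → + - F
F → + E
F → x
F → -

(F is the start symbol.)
None

A non-terminal is nullable if it can derive ε (the empty string): either it has an ε-production, or it has a production whose right-hand side consists entirely of nullable non-terminals.

There are no ε-productions, so no non-terminal can derive ε.
No non-terminals are nullable.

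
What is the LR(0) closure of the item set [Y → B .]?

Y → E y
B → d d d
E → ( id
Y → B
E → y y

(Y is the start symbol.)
{ [Y → B .] }

To compute CLOSURE, for each item [A → α.Bβ] where B is a non-terminal, add [B → .γ] for all productions B → γ; repeat for the newly added items until nothing changes.

Start with: [Y → B .]
The dot is at the end, so nothing is added.

CLOSURE = { [Y → B .] }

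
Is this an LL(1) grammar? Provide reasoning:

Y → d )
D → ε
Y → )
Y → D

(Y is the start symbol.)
A grammar is LL(1) if for each non-terminal N with multiple productions, the predict sets of those productions are pairwise disjoint, where PREDICT(N → α) = (FIRST(α) \ {ε}) ∪ (FOLLOW(N) if α ⇒* ε).

Relevant sets:
  FIRST(D) = { ε }
  FOLLOW(Y) = { $ }

For Y:
  PREDICT(Y → d ')') = { 'd' }
  PREDICT(Y → ')') = { ')' }
  PREDICT(Y → D) = { $ }
D has a single production, so nothing to check there.

All predict sets are disjoint. The grammar IS LL(1).

Answer: Yes, the grammar is LL(1).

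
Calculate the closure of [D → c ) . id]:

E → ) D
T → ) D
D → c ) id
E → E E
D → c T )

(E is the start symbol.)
{ [D → c ) . id] }

Start with: [D → c ) . id]
The dot precedes the terminal id, so nothing is added.

CLOSURE = { [D → c ) . id] }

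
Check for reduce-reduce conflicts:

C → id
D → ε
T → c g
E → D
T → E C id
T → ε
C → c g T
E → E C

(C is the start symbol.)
A reduce-reduce conflict occurs when an LR(0) state has two complete items [A → α .] and [B → β .] — both call for a reduction, and with no lookahead the parser cannot choose between them.

Augment with C' → C and build the canonical LR(0) collection (I0 = CLOSURE({[C' → . C]}), then GOTO on every symbol after a dot until no new states appear). It has 12 states:
  I0: { [C → . c g T], [C → . id], [C' → . C] }  — shift
  I1: { [C' → C .] }  — accept
  I2: { [C → c . g T] }  — shift
  I3: { [C → id .] }  — reduce
  I4: { [C → c g . T], [D → .], [E → . D], [E → . E C], [T → . E C id], [T → . c g], [T → .] }  — shift, 2 reduces
  I5: { [E → D .] }  — reduce
  I6: { [C → . c g T], [C → . id], [E → E . C], [T → E . C id] }  — shift
  I7: { [C → c g T .] }  — reduce
  I8: { [T → c . g] }  — shift
  I9: { [T → c g .] }  — reduce
  I10: { [E → E C .], [T → E C . id] }  — shift, reduce
  I11: { [T → E C id .] }  — reduce

I4 contains complete items [D → .], [T → .] — reduce-reduce conflict.

Answer: Yes — I4: [D → .] vs [T → .]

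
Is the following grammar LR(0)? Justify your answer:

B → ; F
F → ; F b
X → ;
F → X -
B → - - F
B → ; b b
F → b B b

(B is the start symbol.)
No. Shift-reduce conflict between [X → ; .] and [F → . ; F b]

A grammar is LR(0) if no state in the canonical LR(0) collection has:
  - both a shift item (dot before a terminal) and a complete item (shift-reduce conflict), or
  - two or more complete items (reduce-reduce conflict; the accept item [B' → B .] counts as a complete item here).

Augment with B' → B and build the canonical LR(0) collection (I0 = CLOSURE({[B' → . B]}), then GOTO on every symbol after a dot until no new states appear). It has 17 states:
  I0: { [B → . - - F], [B → . ; F], [B → . ; b b], [B' → . B] }  — shift
  I1: { [B → - . - F] }  — shift
  I2: { [B → ; . F], [B → ; . b b], [F → . ; F b], [F → . X -], [F → . b B b], [X → . ;] }  — shift
  I3: { [B' → B .] }  — accept
  I4: { [F → . ; F b], [F → . X -], [F → . b B b], [F → ; . F b], [X → . ;], [X → ; .] }  — shift, reduce
  I5: { [B → ; F .] }  — reduce
  I6: { [F → X . -] }  — shift
  I7: { [B → . - - F], [B → . ; F], [B → . ; b b], [B → ; b . b], [F → b . B b] }  — shift
  I8: { [F → b B . b] }  — shift
  I9: { [B → ; b b .] }  — reduce
  I10: { [F → b B b .] }  — reduce
  I11: { [F → X - .] }  — reduce
  I12: { [F → ; F . b] }  — shift
  I13: { [B → . - - F], [B → . ; F], [B → . ; b b], [F → b . B b] }  — shift
  I14: { [F → ; F b .] }  — reduce
  I15: { [B → - - . F], [F → . ; F b], [F → . X -], [F → . b B b], [X → . ;] }  — shift
  I16: { [B → - - F .] }  — reduce

Conflict in state I4:
  Shift-reduce conflict between [X → ; .] and [F → . ; F b]
So the grammar is NOT LR(0).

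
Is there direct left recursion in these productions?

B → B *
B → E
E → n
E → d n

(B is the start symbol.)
Direct left recursion occurs when N → N α for some non-terminal N (the right-hand side begins with the left-hand side itself).

B → B *: LEFT RECURSIVE (starts with B)
B → E: starts with E
E → n: starts with n
E → d n: starts with d

The grammar has direct left recursion on: B.

Answer: Yes, B is left-recursive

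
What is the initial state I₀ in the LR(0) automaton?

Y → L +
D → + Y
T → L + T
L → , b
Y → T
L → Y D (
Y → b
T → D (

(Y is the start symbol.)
{ [D → . + Y], [L → . , b], [L → . Y D (], [T → . D (], [T → . L + T], [Y → . L +], [Y → . T], [Y → . b], [Y' → . Y] }

First, augment the grammar with Y' → Y
I₀ = CLOSURE({ [Y' → . Y] }):
  [Y' → . Y] has the dot before Y: add [Y → . L +], [Y → . T], [Y → . b]
  [Y → . L +] has the dot before L: add [L → . , b], [L → . Y D (]
  [Y → . T] has the dot before T: add [T → . L + T], [T → . D (]
  [T → . D (] has the dot before D: add [D → . + Y]
No further items can be added.

I₀ = { [D → . + Y], [L → . , b], [L → . Y D (], [T → . D (], [T → . L + T], [Y → . L +], [Y → . T], [Y → . b], [Y' → . Y] }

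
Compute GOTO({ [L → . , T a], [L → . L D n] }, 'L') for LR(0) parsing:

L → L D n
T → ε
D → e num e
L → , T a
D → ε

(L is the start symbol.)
GOTO(I, 'L') = CLOSURE({ [A → αX.β] : [A → α.Xβ] ∈ I, X = 'L' })

Items with dot before 'L', with the dot advanced:
  [L → . L D n] → [L → L . D n]
Closure of the advanced items:
  [L → L . D n] has the dot before D: add [D → . e num e], [D → .]

GOTO = { [D → . e num e], [D → .], [L → L . D n] }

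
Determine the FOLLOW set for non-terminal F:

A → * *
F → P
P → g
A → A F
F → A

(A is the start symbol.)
To compute FOLLOW(F), find every occurrence of F on a right-hand side N → α F β: add FIRST(β) \ {ε}, and if β is empty or nullable also add FOLLOW(N). Iterate to a fixed point.

In A → A F: F is at the end, add FOLLOW(A)

The FOLLOW sets referred to above (computed the same way, to a fixed point):
  FOLLOW(A) = { $, '*', 'g' }

Taking the union: FOLLOW(F) = { $, '*', 'g' }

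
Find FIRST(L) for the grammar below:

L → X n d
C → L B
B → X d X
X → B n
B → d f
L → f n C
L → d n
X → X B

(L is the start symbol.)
{ 'd', 'f' }

FIRST sets of the other non-terminals involved (by the same procedure, iterated to a fixed point):
  FIRST(X) = { 'd' }

From L → X n d:
  - X is a non-terminal: add FIRST(X) \ {ε} = { 'd' }
    X is not nullable, so stop
From L → f n C:
  - f is a terminal: add 'f' and stop
From L → d n:
  - d is a terminal: add 'd' and stop

Collecting: FIRST(L) = { 'd', 'f' }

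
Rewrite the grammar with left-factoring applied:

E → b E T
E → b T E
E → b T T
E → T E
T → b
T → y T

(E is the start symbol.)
E → b E'
E' → E T
E' → T E''
E'' → E
E'' → T
E → T E
T → b
T → y T

Left-factoring transforms A → αβ₁ | αβ₂ into A → αA' and A' → β₁ | β₂
(α is the longest common prefix among the alternatives). Repeat until
no nonterminal has two alternatives with a common prefix.

Round 1: E has alternatives sharing prefix 'b'. Introduce E': E → b E'
  Add: E' → E T
  Add: E' → T E
  Add: E' → T T

Round 2: E' has alternatives sharing prefix 'T'. Introduce E'': E' → T E''
  Add: E'' → E
  Add: E'' → T

No remaining common prefixes — done.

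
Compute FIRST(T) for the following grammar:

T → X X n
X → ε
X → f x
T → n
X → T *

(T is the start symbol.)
{ 'f', 'n' }

To compute FIRST(T), examine every production with T on the left-hand side, reading each right-hand side left to right until a non-nullable symbol is reached.

FIRST sets of the other non-terminals involved (by the same procedure, iterated to a fixed point):
  FIRST(X) = { 'f', 'n', ε }

From T → X X n:
  - X is a non-terminal: add FIRST(X) \ {ε} = { 'f', 'n' }
    X is nullable, so continue to the next symbol
  - X is a non-terminal: add FIRST(X) \ {ε} = { 'f', 'n' }
    X is nullable, so continue to the next symbol
  - n is a terminal: add 'n' and stop
From T → n:
  - n is a terminal: add 'n' and stop

Collecting: FIRST(T) = { 'f', 'n' }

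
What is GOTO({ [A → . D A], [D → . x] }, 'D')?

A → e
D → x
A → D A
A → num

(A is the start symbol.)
GOTO(I, 'D') = CLOSURE({ [A → αX.β] : [A → α.Xβ] ∈ I, X = 'D' })

Items with dot before 'D', with the dot advanced:
  [A → . D A] → [A → D . A]
Closure of the advanced items:
  [A → D . A] has the dot before A: add [A → . e], [A → . D A], [A → . num]
  [A → . D A] has the dot before D: add [D → . x]

GOTO = { [A → . D A], [A → . e], [A → . num], [A → D . A], [D → . x] }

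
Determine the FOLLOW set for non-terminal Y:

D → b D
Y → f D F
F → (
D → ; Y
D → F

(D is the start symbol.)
In D → ; Y: Y is at the end, add FOLLOW(D)

The FOLLOW sets referred to above (computed the same way, to a fixed point):
  FOLLOW(D) = { $, '(' }

Taking the union: FOLLOW(Y) = { $, '(' }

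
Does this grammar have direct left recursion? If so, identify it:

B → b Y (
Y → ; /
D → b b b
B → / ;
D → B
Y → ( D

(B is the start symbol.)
B → b Y (: starts with b
Y → ; /: starts with ';'
D → b b b: starts with b
B → / ;: starts with '/'
D → B: starts with B
Y → ( D: starts with '('

No direct left recursion found.

Answer: No direct left recursion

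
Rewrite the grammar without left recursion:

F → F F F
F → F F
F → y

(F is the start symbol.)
F → y F'
F' → F F F'
F' → F F'
F' → ε

F is directly left-recursive. The standard transformation for
  A → A α₁ | ... | A α_m | β₁ | ... | β_n
is
  A  → β₁ A' | ... | β_n A'
  A' → α₁ A' | ... | α_m A' | ε

F → y becomes F → y F'
F → F F F becomes F' → F F F'
F → F F becomes F' → F F'
Add F' → ε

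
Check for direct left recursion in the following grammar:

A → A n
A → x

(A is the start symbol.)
A → A n: LEFT RECURSIVE (starts with A)
A → x: starts with x

The grammar has direct left recursion on: A.

Answer: Yes, A is left-recursive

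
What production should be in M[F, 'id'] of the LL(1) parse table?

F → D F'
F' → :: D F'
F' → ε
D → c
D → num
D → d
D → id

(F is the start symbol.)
To find M[F, 'id'], we find productions for F where 'id' is in the predict set (PREDICT(N → α) = (FIRST(α) \ {ε}) ∪ (FOLLOW(N) if α ⇒* ε)).

Relevant sets:
  FIRST(D) = { 'c', 'd', 'id', 'num' }

F → D F': PREDICT = { 'c', 'd', 'id', 'num' }
  'id' is in predict set, so this production goes in M[F, 'id']

M[F, 'id'] = F → D F'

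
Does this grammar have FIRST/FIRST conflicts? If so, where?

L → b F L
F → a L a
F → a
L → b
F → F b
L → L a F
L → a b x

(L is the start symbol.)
A FIRST/FIRST conflict occurs when two productions N → α and N → β for the same non-terminal have FIRST(α) ∩ FIRST(β) ≠ ∅ (with ε ∈ FIRST of a nullable right-hand side, so two nullable alternatives also conflict).

FIRST sets of the non-terminals at (or reachable through a nullable prefix from) the front of some alternative:
  FIRST(L) = { 'a', 'b' }
  FIRST(F) = { 'a' }

Productions for L:
  L → b F L: FIRST = { 'b' }
  L → b: FIRST = { 'b' }
  L → L a F: FIRST = { 'a', 'b' }
  L → a b x: FIRST = { 'a' }
Productions for F:
  F → a L a: FIRST = { 'a' }
  F → a: FIRST = { 'a' }
  F → F b: FIRST = { 'a' }

Conflict for L: L → b F L and L → b
  Overlap: { 'b' }
Conflict for L: L → b F L and L → L a F
  Overlap: { 'b' }
Conflict for L: L → b and L → L a F
  Overlap: { 'b' }
Conflict for L: L → L a F and L → a b x
  Overlap: { 'a' }
Conflict for F: F → a L a and F → a
  Overlap: { 'a' }
Conflict for F: F → a L a and F → F b
  Overlap: { 'a' }
Conflict for F: F → a and F → F b
  Overlap: { 'a' }

Answer: Yes. L → b F L / L → b on { 'b' }; L → b F L / L → L a F on { 'b' }; L → b / L → L a F on { 'b' }; L → L a F / L → a b x on { 'a' }; F → a L a / F → a on { 'a' }; F → a L a / F → F b on { 'a' }; F → a / F → F b on { 'a' }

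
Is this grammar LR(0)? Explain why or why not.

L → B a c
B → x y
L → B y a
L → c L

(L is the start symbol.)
A grammar is LR(0) if no state in the canonical LR(0) collection has:
  - both a shift item (dot before a terminal) and a complete item (shift-reduce conflict), or
  - two or more complete items (reduce-reduce conflict; the accept item [L' → L .] counts as a complete item here).

Augment with L' → L and build the canonical LR(0) collection (I0 = CLOSURE({[L' → . L]}), then GOTO on every symbol after a dot until no new states appear). It has 11 states:
  I0: { [B → . x y], [L → . B a c], [L → . B y a], [L → . c L], [L' → . L] }  — shift
  I1: { [L → B . a c], [L → B . y a] }  — shift
  I2: { [L' → L .] }  — accept
  I3: { [B → . x y], [L → . B a c], [L → . B y a], [L → . c L], [L → c . L] }  — shift
  I4: { [B → x . y] }  — shift
  I5: { [B → x y .] }  — reduce
  I6: { [L → c L .] }  — reduce
  I7: { [L → B a . c] }  — shift
  I8: { [L → B y . a] }  — shift
  I9: { [L → B y a .] }  — reduce
  I10: { [L → B a c .] }  — reduce

Every state is either a pure shift/goto state or contains exactly one complete item and nothing to shift — no conflicts. The grammar is LR(0).

Answer: Yes, the grammar is LR(0)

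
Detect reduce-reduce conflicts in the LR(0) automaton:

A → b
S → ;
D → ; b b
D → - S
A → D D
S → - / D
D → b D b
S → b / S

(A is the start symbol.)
Augment with A' → A and build the canonical LR(0) collection (I0 = CLOSURE({[A' → . A]}), then GOTO on every symbol after a dot until no new states appear). It has 20 states:
  I0: { [A → . D D], [A → . b], [A' → . A], [D → . - S], [D → . ; b b], [D → . b D b] }  — shift
  I1: { [D → - . S], [S → . - / D], [S → . ;], [S → . b / S] }  — shift
  I2: { [D → ; . b b] }  — shift
  I3: { [A' → A .] }  — accept
  I4: { [A → D . D], [D → . - S], [D → . ; b b], [D → . b D b] }  — shift
  I5: { [A → b .], [D → . - S], [D → . ; b b], [D → . b D b], [D → b . D b] }  — shift, reduce
  I6: { [D → b D . b] }  — shift
  I7: { [D → . - S], [D → . ; b b], [D → . b D b], [D → b . D b] }  — shift
  I8: { [D → b D b .] }  — reduce
  I9: { [A → D D .] }  — reduce
  I10: { [D → ; b . b] }  — shift
  I11: { [D → ; b b .] }  — reduce
  I12: { [S → - . / D] }  — shift
  I13: { [S → ; .] }  — reduce
  I14: { [D → - S .] }  — reduce
  I15: { [S → b . / S] }  — shift
  I16: { [S → . - / D], [S → . ;], [S → . b / S], [S → b / . S] }  — shift
  I17: { [S → b / S .] }  — reduce
  I18: { [D → . - S], [D → . ; b b], [D → . b D b], [S → - / . D] }  — shift
  I19: { [S → - / D .] }  — reduce

No state contains more than one complete item.

Answer: No reduce-reduce conflicts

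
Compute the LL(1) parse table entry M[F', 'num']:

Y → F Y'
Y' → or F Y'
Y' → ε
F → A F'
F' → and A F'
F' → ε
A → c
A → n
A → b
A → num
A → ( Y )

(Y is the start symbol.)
To find M[F', 'num'], we find productions for F' where 'num' is in the predict set (PREDICT(N → α) = (FIRST(α) \ {ε}) ∪ (FOLLOW(N) if α ⇒* ε)).

Relevant sets:
  FOLLOW(F') = { $, ')', 'or' }

F' → and A F': PREDICT = { 'and' }
F' → ε: PREDICT = { $, ')', 'or' }

M[F', 'num'] is empty (no production applies)

Answer: Empty (error entry)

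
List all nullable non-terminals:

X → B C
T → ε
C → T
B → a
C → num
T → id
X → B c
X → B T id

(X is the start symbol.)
{ 'C', 'T' }

A non-terminal is nullable if it can derive ε (the empty string): either it has an ε-production, or it has a production whose right-hand side consists entirely of nullable non-terminals.

ε-productions: T → ε
So T is immediately nullable.
C → T: every symbol on the right is nullable, so C is nullable too.
No further non-terminal can be added: every production for the remaining non-terminals contains a terminal or a non-nullable non-terminal.
Nullable = { 'C', 'T' }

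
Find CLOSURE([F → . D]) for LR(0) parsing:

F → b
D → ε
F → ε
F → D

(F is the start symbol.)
{ [D → .], [F → . D] }

Start with: [F → . D]
  [F → . D] has the dot before D: add [D → .]
No further items can be added.

CLOSURE = { [D → .], [F → . D] }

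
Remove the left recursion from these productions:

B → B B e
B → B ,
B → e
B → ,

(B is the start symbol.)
B is directly left-recursive. The standard transformation for
  A → A α₁ | ... | A α_m | β₁ | ... | β_n
is
  A  → β₁ A' | ... | β_n A'
  A' → α₁ A' | ... | α_m A' | ε

B → e becomes B → e B'
B → , becomes B → , B'
B → B B e becomes B' → B e B'
B → B , becomes B' → , B'
Add B' → ε

Resulting grammar:
B → e B'
B → , B'
B' → B e B'
B' → , B'
B' → ε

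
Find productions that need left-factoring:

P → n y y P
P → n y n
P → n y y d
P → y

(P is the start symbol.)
Left-factoring is needed when two productions for the same non-terminal
share a common prefix on the right-hand side.

Productions for P:
  P → n y y P
  P → n y n
  P → n y y d
  P → y

Found common prefix 'n y' in productions for P

Answer: Yes, P has productions with common prefix 'n y'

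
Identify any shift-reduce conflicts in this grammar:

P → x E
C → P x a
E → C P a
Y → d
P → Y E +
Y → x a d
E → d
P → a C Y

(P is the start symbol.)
A shift-reduce conflict occurs when an LR(0) state has both:
  - a complete (reduce) item [A → α .] (dot at the end), and
  - a shift item [B → β . c γ] (dot before a terminal).

Augment with P' → P and build the canonical LR(0) collection (I0 = CLOSURE({[P' → . P]}), then GOTO on every symbol after a dot until no new states appear). It has 23 states:
  I0: { [P → . Y E +], [P → . a C Y], [P → . x E], [P' → . P], [Y → . d], [Y → . x a d] }  — shift
  I1: { [P' → P .] }  — accept
  I2: { [C → . P x a], [E → . C P a], [E → . d], [P → . Y E +], [P → . a C Y], [P → . x E], [P → Y . E +], [Y → . d], [Y → . x a d] }  — shift
  I3: { [C → . P x a], [P → . Y E +], [P → . a C Y], [P → . x E], [P → a . C Y], [Y → . d], [Y → . x a d] }  — shift
  I4: { [Y → d .] }  — reduce
  I5: { [C → . P x a], [E → . C P a], [E → . d], [P → . Y E +], [P → . a C Y], [P → . x E], [P → x . E], [Y → . d], [Y → . x a d], [Y → x . a d] }  — shift
  I6: { [E → C . P a], [P → . Y E +], [P → . a C Y], [P → . x E], [Y → . d], [Y → . x a d] }  — shift
  I7: { [P → x E .] }  — reduce
  I8: { [C → P . x a] }  — shift
  I9: { [C → . P x a], [P → . Y E +], [P → . a C Y], [P → . x E], [P → a . C Y], [Y → . d], [Y → . x a d], [Y → x a . d] }  — shift
  I10: { [E → d .], [Y → d .] }  — 2 reduces
  I11: { [P → a C . Y], [Y → . d], [Y → . x a d] }  — shift
  I12: { [Y → d .], [Y → x a d .] }  — 2 reduces
  I13: { [P → a C Y .] }  — reduce
  I14: { [Y → x . a d] }  — shift
  I15: { [Y → x a . d] }  — shift
  I16: { [Y → x a d .] }  — reduce
  I17: { [C → P x . a] }  — shift
  I18: { [C → P x a .] }  — reduce
  I19: { [E → C P . a] }  — shift
  I20: { [E → C P a .] }  — reduce
  I21: { [P → Y E . +] }  — shift
  I22: { [P → Y E + .] }  — reduce

No state contains both a complete item and a shift item.

Answer: No shift-reduce conflicts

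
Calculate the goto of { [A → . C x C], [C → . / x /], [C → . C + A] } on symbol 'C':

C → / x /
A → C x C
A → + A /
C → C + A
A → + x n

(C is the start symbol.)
GOTO(I, 'C') = CLOSURE({ [A → αX.β] : [A → α.Xβ] ∈ I, X = 'C' })

Items with dot before 'C', with the dot advanced:
  [A → . C x C] → [A → C . x C]
  [C → . C + A] → [C → C . + A]
Closure adds nothing (no advanced item has the dot before a non-terminal).

GOTO = { [A → C . x C], [C → C . + A] }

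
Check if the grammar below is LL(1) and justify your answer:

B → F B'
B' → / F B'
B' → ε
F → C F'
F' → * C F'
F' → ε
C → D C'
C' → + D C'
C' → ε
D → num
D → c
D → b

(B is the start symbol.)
A grammar is LL(1) if for each non-terminal N with multiple productions, the predict sets of those productions are pairwise disjoint, where PREDICT(N → α) = (FIRST(α) \ {ε}) ∪ (FOLLOW(N) if α ⇒* ε).

Relevant sets:
  FOLLOW(B') = { $ }
  FOLLOW(F') = { $, '/' }
  FOLLOW(C') = { $, '*', '/' }

For B':
  PREDICT(B' → '/' F B') = { '/' }
  PREDICT(B' → ε) = { $ }
For F':
  PREDICT(F' → '*' C F') = { '*' }
  PREDICT(F' → ε) = { $, '/' }
For C':
  PREDICT(C' → '+' D C') = { '+' }
  PREDICT(C' → ε) = { $, '*', '/' }
For D:
  PREDICT(D → num) = { 'num' }
  PREDICT(D → c) = { 'c' }
  PREDICT(D → b) = { 'b' }
B, F, C have a single production, so nothing to check there.

All predict sets are disjoint. The grammar IS LL(1).

Answer: Yes, the grammar is LL(1).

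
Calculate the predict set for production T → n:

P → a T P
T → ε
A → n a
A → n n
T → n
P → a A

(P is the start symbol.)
{ 'n' }

PREDICT(T → n) = (FIRST(RHS) \ {ε}) ∪ (FOLLOW(T) if ε ∈ FIRST(RHS), i.e. RHS ⇒* ε)
FIRST(n) = { 'n' }
ε ∉ FIRST(n), so FOLLOW(T) is not added.
PREDICT(T → n) = { 'n' }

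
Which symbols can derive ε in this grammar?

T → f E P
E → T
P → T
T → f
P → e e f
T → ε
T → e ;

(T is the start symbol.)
A non-terminal is nullable if it can derive ε (the empty string): either it has an ε-production, or it has a production whose right-hand side consists entirely of nullable non-terminals.

ε-productions: T → ε
So T is immediately nullable.
E → T: every symbol on the right is nullable, so E is nullable too.
P → T: every symbol on the right is nullable, so P is nullable too.
Every non-terminal is now nullable.
Nullable = { 'E', 'P', 'T' }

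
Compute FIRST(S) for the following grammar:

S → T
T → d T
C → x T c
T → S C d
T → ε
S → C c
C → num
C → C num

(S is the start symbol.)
{ 'd', 'num', 'x', ε }

To compute FIRST(S), examine every production with S on the left-hand side, reading each right-hand side left to right until a non-nullable symbol is reached.

FIRST sets of the other non-terminals involved (by the same procedure, iterated to a fixed point):
  FIRST(T) = { 'd', 'num', 'x', ε }
  FIRST(C) = { 'num', 'x' }

From S → T:
  - T is a non-terminal: add FIRST(T) \ {ε} = { 'd', 'num', 'x' }
    T is nullable and nothing follows, so the whole right-hand side can vanish: ε ∈ FIRST(S)
From S → C c:
  - C is a non-terminal: add FIRST(C) \ {ε} = { 'num', 'x' }
    C is not nullable, so stop

Collecting: FIRST(S) = { 'd', 'num', 'x', ε }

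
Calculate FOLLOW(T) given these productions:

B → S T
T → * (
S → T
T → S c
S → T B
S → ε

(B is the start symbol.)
{ $, '*', 'c' }

To compute FOLLOW(T), find every occurrence of T on a right-hand side N → α T β: add FIRST(β) \ {ε}, and if β is empty or nullable also add FOLLOW(N). Iterate to a fixed point.

In B → S T: T is at the end, add FOLLOW(B)
In S → T: T is at the end, add FOLLOW(S)
In S → T B: T is followed by B, add FIRST(B) \ {ε} = { '*', 'c' }

The FOLLOW sets referred to above (computed the same way, to a fixed point):
  FOLLOW(B) = { $, '*', 'c' }
  FOLLOW(S) = { '*', 'c' }

Taking the union: FOLLOW(T) = { $, '*', 'c' }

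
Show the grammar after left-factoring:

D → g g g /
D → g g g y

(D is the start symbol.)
D → g g g D'
D' → /
D' → y

Left-factoring transforms A → αβ₁ | αβ₂ into A → αA' and A' → β₁ | β₂
(α is the longest common prefix among the alternatives). Repeat until
no nonterminal has two alternatives with a common prefix.

Round 1: D has alternatives sharing prefix 'g g g'. Introduce D': D → g g g D'
  Add: D' → /
  Add: D' → y

No remaining common prefixes — done.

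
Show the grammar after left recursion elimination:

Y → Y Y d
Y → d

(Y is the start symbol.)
Y is directly left-recursive. The standard transformation for
  A → A α₁ | ... | A α_m | β₁ | ... | β_n
is
  A  → β₁ A' | ... | β_n A'
  A' → α₁ A' | ... | α_m A' | ε

Y → d becomes Y → d Y'
Y → Y Y d becomes Y' → Y d Y'
Add Y' → ε

Resulting grammar:
Y → d Y'
Y' → Y d Y'
Y' → ε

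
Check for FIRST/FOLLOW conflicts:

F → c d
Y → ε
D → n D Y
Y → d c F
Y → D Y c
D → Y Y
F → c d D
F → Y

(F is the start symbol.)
A FIRST/FOLLOW conflict occurs when a non-terminal N has a nullable alternative N → β (β ⇒* ε) and another alternative N → α with FIRST(α) ∩ FOLLOW(N) ≠ ∅: on such a lookahead the parser cannot decide between expanding α and letting N vanish via β.

Nullable non-terminals: D, F, Y.
FIRST sets used below: FIRST(Y) = { 'c', 'd', 'n', ε }, FIRST(D) = { 'c', 'd', 'n', ε }

D: nullable alternative(s) D → Y Y; FOLLOW(D) = { $, 'c', 'd', 'n' }
  D → n D Y: FIRST \ {ε} = { 'n' } — overlaps FOLLOW(D) on { 'n' }: CONFLICT
  D → Y Y: FIRST \ {ε} = { 'c', 'd', 'n' } — this is the only nullable alternative, skip

F: nullable alternative(s) F → Y; FOLLOW(F) = { $, 'c', 'd', 'n' }
  F → c d: FIRST \ {ε} = { 'c' } — overlaps FOLLOW(F) on { 'c' }: CONFLICT
  F → c d D: FIRST \ {ε} = { 'c' } — overlaps FOLLOW(F) on { 'c' }: CONFLICT
  F → Y: FIRST \ {ε} = { 'c', 'd', 'n' } — this is the only nullable alternative, skip

Y: nullable alternative(s) Y → ε; FOLLOW(Y) = { $, 'c', 'd', 'n' }
  Y → ε: FIRST \ {ε} = { } — this is the only nullable alternative, skip
  Y → d c F: FIRST \ {ε} = { 'd' } — overlaps FOLLOW(Y) on { 'd' }: CONFLICT
  Y → D Y c: FIRST \ {ε} = { 'c', 'd', 'n' } — overlaps FOLLOW(Y) on { 'c', 'd', 'n' }: CONFLICT

So the grammar has 5 FIRST/FOLLOW conflicts (marked CONFLICT above).

Answer: Yes. F → c d with FOLLOW(F) on { 'c' }; F → c d D with FOLLOW(F) on { 'c' }; Y → d c F with FOLLOW(Y) on { 'd' }; Y → D Y c with FOLLOW(Y) on { 'c', 'd', 'n' }; D → n D Y with FOLLOW(D) on { 'n' }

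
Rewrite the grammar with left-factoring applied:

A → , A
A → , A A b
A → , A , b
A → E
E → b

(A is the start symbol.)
Left-factoring transforms A → αβ₁ | αβ₂ into A → αA' and A' → β₁ | β₂
(α is the longest common prefix among the alternatives). Repeat until
no nonterminal has two alternatives with a common prefix.

Round 1: A has alternatives sharing prefix ', A'. Introduce A': A → , A A'
  Add: A' → ε
  Add: A' → A b
  Add: A' → , b

No remaining common prefixes — done.

Resulting grammar:
A → , A A'
A' → ε
A' → A b
A' → , b
A → E
E → b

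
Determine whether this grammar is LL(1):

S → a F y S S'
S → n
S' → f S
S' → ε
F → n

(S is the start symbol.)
A grammar is LL(1) if for each non-terminal N with multiple productions, the predict sets of those productions are pairwise disjoint, where PREDICT(N → α) = (FIRST(α) \ {ε}) ∪ (FOLLOW(N) if α ⇒* ε).

Relevant sets:
  FOLLOW(S') = { $, 'f' }

For S:
  PREDICT(S → a F y S S') = { 'a' }
  PREDICT(S → n) = { 'n' }
For S':
  PREDICT(S' → f S) = { 'f' }
  PREDICT(S' → ε) = { $, 'f' }
F has a single production, so nothing to check there.

Conflict found: Predict set conflict for S': { 'f' }
The grammar is NOT LL(1).

Answer: No. Predict set conflict for S': { 'f' }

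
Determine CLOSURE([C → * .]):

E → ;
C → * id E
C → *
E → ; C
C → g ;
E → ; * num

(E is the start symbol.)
Start with: [C → * .]
The dot is at the end, so nothing is added.

CLOSURE = { [C → * .] }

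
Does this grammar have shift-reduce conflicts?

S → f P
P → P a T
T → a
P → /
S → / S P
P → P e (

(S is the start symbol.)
A shift-reduce conflict occurs when an LR(0) state has both:
  - a complete (reduce) item [A → α .] (dot at the end), and
  - a shift item [B → β . c γ] (dot before a terminal).

Augment with S' → S and build the canonical LR(0) collection (I0 = CLOSURE({[S' → . S]}), then GOTO on every symbol after a dot until no new states appear). It has 13 states:
  I0: { [S → . / S P], [S → . f P], [S' → . S] }  — shift
  I1: { [S → . / S P], [S → . f P], [S → / . S P] }  — shift
  I2: { [S' → S .] }  — accept
  I3: { [P → . /], [P → . P a T], [P → . P e (], [S → f . P] }  — shift
  I4: { [P → / .] }  — reduce
  I5: { [P → P . a T], [P → P . e (], [S → f P .] }  — shift, reduce
  I6: { [P → P a . T], [T → . a] }  — shift
  I7: { [P → P e . (] }  — shift
  I8: { [P → P e ( .] }  — reduce
  I9: { [P → P a T .] }  — reduce
  I10: { [T → a .] }  — reduce
  I11: { [P → . /], [P → . P a T], [P → . P e (], [S → / S . P] }  — shift
  I12: { [P → P . a T], [P → P . e (], [S → / S P .] }  — shift, reduce

I5 contains reduce item [S → f P .] and shift items [P → P . a T], [P → P . e (] — shift-reduce conflict.
I12 contains reduce item [S → / S P .] and shift items [P → P . a T], [P → P . e (] — shift-reduce conflict.

Answer: Yes — I5: [S → f P .] vs [P → P . a T]; I12: [S → / S P .] vs [P → P . a T]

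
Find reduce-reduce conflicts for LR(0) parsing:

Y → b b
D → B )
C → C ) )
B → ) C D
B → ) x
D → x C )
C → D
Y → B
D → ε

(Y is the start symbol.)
Augment with Y' → Y and build the canonical LR(0) collection (I0 = CLOSURE({[Y' → . Y]}), then GOTO on every symbol after a dot until no new states appear). It has 18 states:
  I0: { [B → . ) C D], [B → . ) x], [Y → . B], [Y → . b b], [Y' → . Y] }  — shift
  I1: { [B → ) . C D], [B → ) . x], [B → . ) C D], [B → . ) x], [C → . C ) )], [C → . D], [D → . B )], [D → . x C )], [D → .] }  — shift, reduce
  I2: { [Y → B .] }  — reduce
  I3: { [Y' → Y .] }  — accept
  I4: { [Y → b . b] }  — shift
  I5: { [Y → b b .] }  — reduce
  I6: { [D → B . )] }  — shift
  I7: { [B → ) C . D], [B → . ) C D], [B → . ) x], [C → C . ) )], [D → . B )], [D → . x C )], [D → .] }  — shift, reduce
  I8: { [C → D .] }  — reduce
  I9: { [B → ) x .], [B → . ) C D], [B → . ) x], [C → . C ) )], [C → . D], [D → . B )], [D → . x C )], [D → .], [D → x . C )] }  — shift, 2 reduces
  I10: { [C → C . ) )], [D → x C . )] }  — shift
  I11: { [B → . ) C D], [B → . ) x], [C → . C ) )], [C → . D], [D → . B )], [D → . x C )], [D → .], [D → x . C )] }  — shift, reduce
  I12: { [C → C ) . )], [D → x C ) .] }  — shift, reduce
  I13: { [C → C ) ) .] }  — reduce
  I14: { [B → ) . C D], [B → ) . x], [B → . ) C D], [B → . ) x], [C → . C ) )], [C → . D], [C → C ) . )], [D → . B )], [D → . x C )], [D → .] }  — shift, reduce
  I15: { [B → ) C D .] }  — reduce
  I16: { [B → ) . C D], [B → ) . x], [B → . ) C D], [B → . ) x], [C → . C ) )], [C → . D], [C → C ) ) .], [D → . B )], [D → . x C )], [D → .] }  — shift, 2 reduces
  I17: { [D → B ) .] }  — reduce

I9 contains complete items [B → ) x .], [D → .] — reduce-reduce conflict.
I16 contains complete items [C → C ) ) .], [D → .] — reduce-reduce conflict.

Answer: Yes — I9: [B → ) x .] vs [D → .]; I16: [C → C ) ) .] vs [D → .]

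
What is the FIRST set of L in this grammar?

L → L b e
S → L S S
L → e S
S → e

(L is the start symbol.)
{ 'e' }

To compute FIRST(L), examine every production with L on the left-hand side, reading each right-hand side left to right until a non-nullable symbol is reached.

From L → L b e:
  - L is the symbol being defined: contributes nothing new
    L is not nullable, so stop
From L → e S:
  - e is a terminal: add 'e' and stop

Collecting: FIRST(L) = { 'e' }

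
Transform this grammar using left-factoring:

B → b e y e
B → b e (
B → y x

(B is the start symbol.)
B → b e B'
B' → y e
B' → (
B → y x

Left-factoring transforms A → αβ₁ | αβ₂ into A → αA' and A' → β₁ | β₂
(α is the longest common prefix among the alternatives). Repeat until
no nonterminal has two alternatives with a common prefix.

Round 1: B has alternatives sharing prefix 'b e'. Introduce B': B → b e B'
  Add: B' → y e
  Add: B' → (

No remaining common prefixes — done.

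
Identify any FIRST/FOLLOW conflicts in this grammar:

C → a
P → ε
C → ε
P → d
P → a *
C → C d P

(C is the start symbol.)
Yes. C → C d P with FOLLOW(C) on { 'd' }; P → d with FOLLOW(P) on { 'd' }

Nullable non-terminals: C, P.
FIRST sets used below: FIRST(C) = { 'a', 'd', ε }

C: nullable alternative(s) C → ε; FOLLOW(C) = { $, 'd' }
  C → a: FIRST \ {ε} = { 'a' } — disjoint from FOLLOW(C)
  C → ε: FIRST \ {ε} = { } — this is the only nullable alternative, skip
  C → C d P: FIRST \ {ε} = { 'a', 'd' } — overlaps FOLLOW(C) on { 'd' }: CONFLICT

P: nullable alternative(s) P → ε; FOLLOW(P) = { $, 'd' }
  P → ε: FIRST \ {ε} = { } — this is the only nullable alternative, skip
  P → d: FIRST \ {ε} = { 'd' } — overlaps FOLLOW(P) on { 'd' }: CONFLICT
  P → a *: FIRST \ {ε} = { 'a' } — disjoint from FOLLOW(P)

So the grammar has 2 FIRST/FOLLOW conflicts (marked CONFLICT above).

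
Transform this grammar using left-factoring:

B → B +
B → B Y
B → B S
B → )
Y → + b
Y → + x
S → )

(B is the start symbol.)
Left-factoring transforms A → αβ₁ | αβ₂ into A → αA' and A' → β₁ | β₂
(α is the longest common prefix among the alternatives). Repeat until
no nonterminal has two alternatives with a common prefix.

Round 1: B has alternatives sharing prefix 'B'. Introduce B': B → B B'
  Add: B' → +
  Add: B' → Y
  Add: B' → S

Round 2: Y has alternatives sharing prefix '+'. Introduce Y': Y → + Y'
  Add: Y' → b
  Add: Y' → x

No remaining common prefixes — done.

Resulting grammar:
B → B B'
B' → +
B' → Y
B' → S
B → )
Y → + Y'
Y' → b
Y' → x
S → )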